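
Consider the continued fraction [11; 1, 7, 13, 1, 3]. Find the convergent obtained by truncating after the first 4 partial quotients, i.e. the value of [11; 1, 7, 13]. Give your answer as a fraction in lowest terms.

Starting at the tail and folding back:
Start with 13.
7 + 1/(13/1) = 7 + 1/13 = 92/13
1 + 1/(92/13) = 1 + 13/92 = 105/92
11 + 1/(105/92) = 11 + 92/105 = 1247/105

1247/105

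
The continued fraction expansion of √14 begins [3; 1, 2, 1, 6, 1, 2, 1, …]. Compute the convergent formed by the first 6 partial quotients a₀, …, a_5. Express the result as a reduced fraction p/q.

Use the convergent recurrence hₖ = aₖ·hₖ₋₁ + hₖ₋₂ (and likewise for the denominators kₖ):
a_0 = 3: 3/1
a_1 = 1: 4/1
a_2 = 2: 11/3
a_3 = 1: 15/4
a_4 = 6: 101/27
a_5 = 1: 116/31

116/31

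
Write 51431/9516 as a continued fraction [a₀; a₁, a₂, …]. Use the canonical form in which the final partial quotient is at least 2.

Repeatedly divide and take the remainder:
⌊51431/9516⌋ = 5, remainder 3851
⌊9516/3851⌋ = 2, remainder 1814
⌊3851/1814⌋ = 2, remainder 223
⌊1814/223⌋ = 8, remainder 30
⌊223/30⌋ = 7, remainder 13
⌊30/13⌋ = 2, remainder 4
⌊13/4⌋ = 3, remainder 1
⌊4/1⌋ = 4, remainder 0

[5; 2, 2, 8, 7, 2, 3, 4]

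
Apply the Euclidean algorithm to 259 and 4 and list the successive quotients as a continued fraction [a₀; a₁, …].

⌊259/4⌋ = 64, remainder 3
⌊4/3⌋ = 1, remainder 1
⌊3/1⌋ = 3, remainder 0

[64; 1, 3]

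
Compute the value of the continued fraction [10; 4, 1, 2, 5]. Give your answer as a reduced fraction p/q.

Start with 5.
2 + 1/(5/1) = 2 + 1/5 = 11/5
1 + 1/(11/5) = 1 + 5/11 = 16/11
4 + 1/(16/11) = 4 + 11/16 = 75/16
10 + 1/(75/16) = 10 + 16/75 = 766/75

766/75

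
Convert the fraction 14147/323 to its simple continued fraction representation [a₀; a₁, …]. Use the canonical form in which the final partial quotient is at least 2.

[43; 1, 3, 1, 31, 2]

⌊14147/323⌋ = 43, remainder 258
⌊323/258⌋ = 1, remainder 65
⌊258/65⌋ = 3, remainder 63
⌊65/63⌋ = 1, remainder 2
⌊63/2⌋ = 31, remainder 1
⌊2/1⌋ = 2, remainder 0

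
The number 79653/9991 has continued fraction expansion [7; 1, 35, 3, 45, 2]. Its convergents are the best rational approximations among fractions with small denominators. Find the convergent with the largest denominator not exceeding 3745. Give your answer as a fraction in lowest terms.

List convergents until the denominator exceeds the bound:
a_0 = 7: 7/1  (≤ bound)
a_1 = 1: 8/1  (≤ bound)
a_2 = 35: 287/36  (≤ bound)
a_3 = 3: 869/109  (≤ bound)
a_4 = 45: 39392/4941  (> 3745, stop)

869/109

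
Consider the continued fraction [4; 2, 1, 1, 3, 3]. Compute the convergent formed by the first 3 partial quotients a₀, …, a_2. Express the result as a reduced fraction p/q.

13/3

Build up convergents one term at a time:
a_0 = 4: 4/1
a_1 = 2: 9/2
a_2 = 1: 13/3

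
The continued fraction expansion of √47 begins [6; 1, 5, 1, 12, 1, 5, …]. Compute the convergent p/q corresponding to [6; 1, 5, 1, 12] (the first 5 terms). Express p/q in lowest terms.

a_0 = 6: 6/1
a_1 = 1: 7/1
a_2 = 5: 41/6
a_3 = 1: 48/7
a_4 = 12: 617/90

617/90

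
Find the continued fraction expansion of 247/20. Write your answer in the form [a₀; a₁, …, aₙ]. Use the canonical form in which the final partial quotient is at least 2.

[12; 2, 1, 6]

247 ÷ 20 → quotient 12, remainder 7
20 ÷ 7 → quotient 2, remainder 6
7 ÷ 6 → quotient 1, remainder 1
6 ÷ 1 → quotient 6, remainder 0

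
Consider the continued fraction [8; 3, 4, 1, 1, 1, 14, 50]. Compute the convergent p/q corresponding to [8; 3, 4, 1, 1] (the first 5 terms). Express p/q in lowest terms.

241/29

Build up convergents one term at a time:
a_0 = 8: 8/1
a_1 = 3: 25/3
a_2 = 4: 108/13
a_3 = 1: 133/16
a_4 = 1: 241/29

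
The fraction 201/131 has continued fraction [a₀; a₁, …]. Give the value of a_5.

3

Repeatedly divide and take the remainder:
⌊201/131⌋ = 1, remainder 70
⌊131/70⌋ = 1, remainder 61
⌊70/61⌋ = 1, remainder 9
⌊61/9⌋ = 6, remainder 7
⌊9/7⌋ = 1, remainder 2
⌊7/2⌋ = 3, remainder 1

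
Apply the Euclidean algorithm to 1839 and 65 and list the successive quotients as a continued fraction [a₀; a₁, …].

⌊1839/65⌋ = 28, remainder 19
⌊65/19⌋ = 3, remainder 8
⌊19/8⌋ = 2, remainder 3
⌊8/3⌋ = 2, remainder 2
⌊3/2⌋ = 1, remainder 1
⌊2/1⌋ = 2, remainder 0

[28; 3, 2, 2, 1, 2]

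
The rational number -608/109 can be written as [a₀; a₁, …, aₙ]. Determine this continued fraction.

Run the Euclidean algorithm, recording each quotient:
⌊-608/109⌋ = -6, remainder 46
⌊109/46⌋ = 2, remainder 17
⌊46/17⌋ = 2, remainder 12
⌊17/12⌋ = 1, remainder 5
⌊12/5⌋ = 2, remainder 2
⌊5/2⌋ = 2, remainder 1
⌊2/1⌋ = 2, remainder 0

[-6; 2, 2, 1, 2, 2, 2]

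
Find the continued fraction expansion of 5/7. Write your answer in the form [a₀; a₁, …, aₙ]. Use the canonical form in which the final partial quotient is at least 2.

Repeatedly divide and take the remainder:
⌊5/7⌋ = 0, remainder 5
⌊7/5⌋ = 1, remainder 2
⌊5/2⌋ = 2, remainder 1
⌊2/1⌋ = 2, remainder 0

[0; 1, 2, 2]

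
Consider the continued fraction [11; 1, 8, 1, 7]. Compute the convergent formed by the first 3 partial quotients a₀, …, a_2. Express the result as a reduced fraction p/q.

107/9

Start with 8.
1 + 1/(8/1) = 1 + 1/8 = 9/8
11 + 1/(9/8) = 11 + 8/9 = 107/9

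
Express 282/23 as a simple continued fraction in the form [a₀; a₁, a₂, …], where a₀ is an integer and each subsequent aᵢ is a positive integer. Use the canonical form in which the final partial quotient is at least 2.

[12; 3, 1, 5]

Apply division with remainder until the remainder is 0:
282 ÷ 23 → quotient 12, remainder 6
23 ÷ 6 → quotient 3, remainder 5
6 ÷ 5 → quotient 1, remainder 1
5 ÷ 1 → quotient 5, remainder 0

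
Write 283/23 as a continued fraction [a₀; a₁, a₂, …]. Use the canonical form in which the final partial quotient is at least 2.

[12; 3, 3, 2]

Repeatedly divide and take the remainder:
283 ÷ 23 → quotient 12, remainder 7
23 ÷ 7 → quotient 3, remainder 2
7 ÷ 2 → quotient 3, remainder 1
2 ÷ 1 → quotient 2, remainder 0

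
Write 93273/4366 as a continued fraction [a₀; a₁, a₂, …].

[21; 2, 1, 3, 56, 2, 3]

93273 = 21·4366 + 1587, so a_0 = 21
4366 = 2·1587 + 1192, so a_1 = 2
1587 = 1·1192 + 395, so a_2 = 1
1192 = 3·395 + 7, so a_3 = 3
395 = 56·7 + 3, so a_4 = 56
7 = 2·3 + 1, so a_5 = 2
3 = 3·1 + 0, so a_6 = 3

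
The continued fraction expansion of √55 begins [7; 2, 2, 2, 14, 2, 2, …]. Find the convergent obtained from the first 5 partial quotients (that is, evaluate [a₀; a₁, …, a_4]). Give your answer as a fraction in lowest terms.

1283/173

a_0 = 7: 7/1
a_1 = 2: 15/2
a_2 = 2: 37/5
a_3 = 2: 89/12
a_4 = 14: 1283/173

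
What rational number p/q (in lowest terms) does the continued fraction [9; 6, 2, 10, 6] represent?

Build up convergents one term at a time:
a_0 = 9: 9/1
a_1 = 6: 55/6
a_2 = 2: 119/13
a_3 = 10: 1245/136
a_4 = 6: 7589/829

7589/829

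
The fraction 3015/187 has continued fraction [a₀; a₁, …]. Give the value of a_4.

Run the Euclidean algorithm, recording each quotient:
⌊3015/187⌋ = 16, remainder 23
⌊187/23⌋ = 8, remainder 3
⌊23/3⌋ = 7, remainder 2
⌊3/2⌋ = 1, remainder 1
⌊2/1⌋ = 2, remainder 0

2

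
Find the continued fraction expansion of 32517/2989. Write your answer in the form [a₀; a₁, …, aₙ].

Run the Euclidean algorithm, recording each quotient:
⌊32517/2989⌋ = 10, remainder 2627
⌊2989/2627⌋ = 1, remainder 362
⌊2627/362⌋ = 7, remainder 93
⌊362/93⌋ = 3, remainder 83
⌊93/83⌋ = 1, remainder 10
⌊83/10⌋ = 8, remainder 3
⌊10/3⌋ = 3, remainder 1
⌊3/1⌋ = 3, remainder 0

[10; 1, 7, 3, 1, 8, 3, 3]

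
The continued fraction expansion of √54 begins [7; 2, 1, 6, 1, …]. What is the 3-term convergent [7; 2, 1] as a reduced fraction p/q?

22/3

Use the convergent recurrence hₖ = aₖ·hₖ₋₁ + hₖ₋₂ (and likewise for the denominators kₖ):
a_0 = 7: 7/1
a_1 = 2: 15/2
a_2 = 1: 22/3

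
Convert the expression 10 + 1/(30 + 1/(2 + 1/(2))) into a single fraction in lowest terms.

Build up convergents one term at a time:
a_0 = 10: 10/1
a_1 = 30: 301/30
a_2 = 2: 612/61
a_3 = 2: 1525/152

1525/152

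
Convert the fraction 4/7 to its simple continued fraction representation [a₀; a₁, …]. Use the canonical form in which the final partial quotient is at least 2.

4 ÷ 7 → quotient 0, remainder 4
7 ÷ 4 → quotient 1, remainder 3
4 ÷ 3 → quotient 1, remainder 1
3 ÷ 1 → quotient 3, remainder 0

[0; 1, 1, 3]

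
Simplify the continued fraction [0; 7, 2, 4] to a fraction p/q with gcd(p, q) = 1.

9/67

Collapse the nested fraction from the inside out:
Start with 4.
2 + 1/(4/1) = 2 + 1/4 = 9/4
7 + 1/(9/4) = 7 + 4/9 = 67/9
0 + 1/(67/9) = 0 + 9/67 = 9/67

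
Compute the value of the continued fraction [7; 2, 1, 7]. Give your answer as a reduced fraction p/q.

a_0 = 7: 7/1
a_1 = 2: 15/2
a_2 = 1: 22/3
a_3 = 7: 169/23

169/23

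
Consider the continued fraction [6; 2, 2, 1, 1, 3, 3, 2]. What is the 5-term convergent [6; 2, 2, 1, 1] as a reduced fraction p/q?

77/12

a_0 = 6: 6/1
a_1 = 2: 13/2
a_2 = 2: 32/5
a_3 = 1: 45/7
a_4 = 1: 77/12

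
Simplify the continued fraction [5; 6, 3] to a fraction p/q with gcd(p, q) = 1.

98/19

Start with 3.
6 + 1/(3/1) = 6 + 1/3 = 19/3
5 + 1/(19/3) = 5 + 3/19 = 98/19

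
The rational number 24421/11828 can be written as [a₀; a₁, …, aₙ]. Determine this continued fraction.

[2; 15, 2, 5, 1, 58]

24421 ÷ 11828 → quotient 2, remainder 765
11828 ÷ 765 → quotient 15, remainder 353
765 ÷ 353 → quotient 2, remainder 59
353 ÷ 59 → quotient 5, remainder 58
59 ÷ 58 → quotient 1, remainder 1
58 ÷ 1 → quotient 58, remainder 0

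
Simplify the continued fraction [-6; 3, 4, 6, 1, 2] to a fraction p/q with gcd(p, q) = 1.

Start with 2.
1 + 1/(2/1) = 1 + 1/2 = 3/2
6 + 1/(3/2) = 6 + 2/3 = 20/3
4 + 1/(20/3) = 4 + 3/20 = 83/20
3 + 1/(83/20) = 3 + 20/83 = 269/83
-6 + 1/(269/83) = -6 + 83/269 = -1531/269

-1531/269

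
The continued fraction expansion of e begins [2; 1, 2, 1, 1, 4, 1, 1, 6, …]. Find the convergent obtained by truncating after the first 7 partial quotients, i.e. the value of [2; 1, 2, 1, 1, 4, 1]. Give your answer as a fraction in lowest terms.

Starting at the tail and folding back:
Start with 1.
4 + 1/(1/1) = 4 + 1/1 = 5/1
1 + 1/(5/1) = 1 + 1/5 = 6/5
1 + 1/(6/5) = 1 + 5/6 = 11/6
2 + 1/(11/6) = 2 + 6/11 = 28/11
1 + 1/(28/11) = 1 + 11/28 = 39/28
2 + 1/(39/28) = 2 + 28/39 = 106/39

106/39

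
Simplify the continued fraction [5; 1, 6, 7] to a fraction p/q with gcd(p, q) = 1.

293/50

Start with 7.
6 + 1/(7/1) = 6 + 1/7 = 43/7
1 + 1/(43/7) = 1 + 7/43 = 50/43
5 + 1/(50/43) = 5 + 43/50 = 293/50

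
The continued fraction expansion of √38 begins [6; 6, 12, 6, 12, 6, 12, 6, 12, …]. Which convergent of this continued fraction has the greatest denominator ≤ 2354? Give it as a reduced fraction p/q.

List convergents until the denominator exceeds the bound:
a_0 = 6: 6/1  (≤ bound)
a_1 = 6: 37/6  (≤ bound)
a_2 = 12: 450/73  (≤ bound)
a_3 = 6: 2737/444  (≤ bound)
a_4 = 12: 33294/5401  (> 2354, stop)

2737/444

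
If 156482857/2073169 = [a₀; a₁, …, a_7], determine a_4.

156482857 = 75·2073169 + 995182, so a_0 = 75
2073169 = 2·995182 + 82805, so a_1 = 2
995182 = 12·82805 + 1522, so a_2 = 12
82805 = 54·1522 + 617, so a_3 = 54
1522 = 2·617 + 288, so a_4 = 2

2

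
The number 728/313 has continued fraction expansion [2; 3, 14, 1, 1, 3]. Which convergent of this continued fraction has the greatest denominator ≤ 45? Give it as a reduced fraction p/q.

a_0 = 2: 2/1  (≤ bound)
a_1 = 3: 7/3  (≤ bound)
a_2 = 14: 100/43  (≤ bound)
a_3 = 1: 107/46  (> 45, stop)

100/43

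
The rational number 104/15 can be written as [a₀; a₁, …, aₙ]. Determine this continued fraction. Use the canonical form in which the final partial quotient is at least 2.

Repeatedly divide and take the remainder:
104 = 6·15 + 14, so a_0 = 6
15 = 1·14 + 1, so a_1 = 1
14 = 14·1 + 0, so a_2 = 14

[6; 1, 14]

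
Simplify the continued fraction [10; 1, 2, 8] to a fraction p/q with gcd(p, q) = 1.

a_0 = 10: 10/1
a_1 = 1: 11/1
a_2 = 2: 32/3
a_3 = 8: 267/25

267/25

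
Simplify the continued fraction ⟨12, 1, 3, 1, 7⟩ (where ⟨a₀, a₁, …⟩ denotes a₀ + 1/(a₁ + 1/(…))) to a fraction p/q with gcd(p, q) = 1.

499/39

Start with 7.
1 + 1/(7/1) = 1 + 1/7 = 8/7
3 + 1/(8/7) = 3 + 7/8 = 31/8
1 + 1/(31/8) = 1 + 8/31 = 39/31
12 + 1/(39/31) = 12 + 31/39 = 499/39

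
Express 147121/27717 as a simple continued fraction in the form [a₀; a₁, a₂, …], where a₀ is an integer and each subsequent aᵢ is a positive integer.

⌊147121/27717⌋ = 5, remainder 8536
⌊27717/8536⌋ = 3, remainder 2109
⌊8536/2109⌋ = 4, remainder 100
⌊2109/100⌋ = 21, remainder 9
⌊100/9⌋ = 11, remainder 1
⌊9/1⌋ = 9, remainder 0

[5; 3, 4, 21, 11, 9]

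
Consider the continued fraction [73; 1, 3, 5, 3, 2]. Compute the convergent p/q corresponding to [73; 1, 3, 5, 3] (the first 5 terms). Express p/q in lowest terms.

4942/67

Compute successive convergents:
a_0 = 73: 73/1
a_1 = 1: 74/1
a_2 = 3: 295/4
a_3 = 5: 1549/21
a_4 = 3: 4942/67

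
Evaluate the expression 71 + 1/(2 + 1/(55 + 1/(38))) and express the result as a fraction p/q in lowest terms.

Start with 38.
55 + 1/(38/1) = 55 + 1/38 = 2091/38
2 + 1/(2091/38) = 2 + 38/2091 = 4220/2091
71 + 1/(4220/2091) = 71 + 2091/4220 = 301711/4220

301711/4220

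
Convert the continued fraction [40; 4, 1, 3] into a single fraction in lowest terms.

764/19

a_0 = 40: 40/1
a_1 = 4: 161/4
a_2 = 1: 201/5
a_3 = 3: 764/19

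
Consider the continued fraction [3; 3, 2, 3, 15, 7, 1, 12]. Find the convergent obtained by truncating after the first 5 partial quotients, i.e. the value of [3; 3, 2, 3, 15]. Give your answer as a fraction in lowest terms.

1208/367

a_0 = 3: 3/1
a_1 = 3: 10/3
a_2 = 2: 23/7
a_3 = 3: 79/24
a_4 = 15: 1208/367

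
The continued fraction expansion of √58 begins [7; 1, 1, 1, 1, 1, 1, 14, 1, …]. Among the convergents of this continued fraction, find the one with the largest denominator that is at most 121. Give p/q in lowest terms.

99/13

List convergents until the denominator exceeds the bound:
a_0 = 7: 7/1  (≤ bound)
a_1 = 1: 8/1  (≤ bound)
a_2 = 1: 15/2  (≤ bound)
a_3 = 1: 23/3  (≤ bound)
a_4 = 1: 38/5  (≤ bound)
a_5 = 1: 61/8  (≤ bound)
a_6 = 1: 99/13  (≤ bound)
a_7 = 14: 1447/190  (> 121, stop)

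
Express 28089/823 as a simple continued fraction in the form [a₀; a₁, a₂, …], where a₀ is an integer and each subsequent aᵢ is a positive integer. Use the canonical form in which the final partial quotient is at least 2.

Apply division with remainder until the remainder is 0:
28089 ÷ 823 → quotient 34, remainder 107
823 ÷ 107 → quotient 7, remainder 74
107 ÷ 74 → quotient 1, remainder 33
74 ÷ 33 → quotient 2, remainder 8
33 ÷ 8 → quotient 4, remainder 1
8 ÷ 1 → quotient 8, remainder 0

[34; 7, 1, 2, 4, 8]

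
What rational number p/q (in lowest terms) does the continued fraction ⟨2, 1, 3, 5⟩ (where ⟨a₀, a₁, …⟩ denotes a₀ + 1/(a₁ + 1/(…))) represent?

Start with 5.
3 + 1/(5/1) = 3 + 1/5 = 16/5
1 + 1/(16/5) = 1 + 5/16 = 21/16
2 + 1/(21/16) = 2 + 16/21 = 58/21

58/21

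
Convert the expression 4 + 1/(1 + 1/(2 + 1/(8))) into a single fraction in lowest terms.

Collapse the nested fraction from the inside out:
Start with 8.
2 + 1/(8/1) = 2 + 1/8 = 17/8
1 + 1/(17/8) = 1 + 8/17 = 25/17
4 + 1/(25/17) = 4 + 17/25 = 117/25

117/25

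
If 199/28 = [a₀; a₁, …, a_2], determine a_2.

3

Apply division with remainder until the remainder is 0:
199 = 7·28 + 3, so a_0 = 7
28 = 9·3 + 1, so a_1 = 9
3 = 3·1 + 0, so a_2 = 3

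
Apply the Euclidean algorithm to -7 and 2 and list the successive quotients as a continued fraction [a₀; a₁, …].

-7 = -4·2 + 1, so a_0 = -4
2 = 2·1 + 0, so a_1 = 2

[-4; 2]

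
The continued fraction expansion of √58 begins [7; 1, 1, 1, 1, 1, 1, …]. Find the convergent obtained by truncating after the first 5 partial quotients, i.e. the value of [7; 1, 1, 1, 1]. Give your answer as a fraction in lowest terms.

Use the convergent recurrence hₖ = aₖ·hₖ₋₁ + hₖ₋₂ (and likewise for the denominators kₖ):
a_0 = 7: 7/1
a_1 = 1: 8/1
a_2 = 1: 15/2
a_3 = 1: 23/3
a_4 = 1: 38/5

38/5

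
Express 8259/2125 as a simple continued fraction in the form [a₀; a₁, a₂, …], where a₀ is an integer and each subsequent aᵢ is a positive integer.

[3; 1, 7, 1, 4, 2, 10, 2]

8259 = 3·2125 + 1884, so a_0 = 3
2125 = 1·1884 + 241, so a_1 = 1
1884 = 7·241 + 197, so a_2 = 7
241 = 1·197 + 44, so a_3 = 1
197 = 4·44 + 21, so a_4 = 4
44 = 2·21 + 2, so a_5 = 2
21 = 10·2 + 1, so a_6 = 10
2 = 2·1 + 0, so a_7 = 2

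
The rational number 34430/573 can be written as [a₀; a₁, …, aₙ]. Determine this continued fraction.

34430 ÷ 573 → quotient 60, remainder 50
573 ÷ 50 → quotient 11, remainder 23
50 ÷ 23 → quotient 2, remainder 4
23 ÷ 4 → quotient 5, remainder 3
4 ÷ 3 → quotient 1, remainder 1
3 ÷ 1 → quotient 3, remainder 0

[60; 11, 2, 5, 1, 3]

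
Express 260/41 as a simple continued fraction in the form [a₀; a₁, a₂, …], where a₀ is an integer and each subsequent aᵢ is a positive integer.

[6; 2, 1, 13]

260 = 6·41 + 14, so a_0 = 6
41 = 2·14 + 13, so a_1 = 2
14 = 1·13 + 1, so a_2 = 1
13 = 13·1 + 0, so a_3 = 13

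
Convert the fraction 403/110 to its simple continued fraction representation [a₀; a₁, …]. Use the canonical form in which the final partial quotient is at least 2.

[3; 1, 1, 1, 36]

Repeatedly divide and take the remainder:
⌊403/110⌋ = 3, remainder 73
⌊110/73⌋ = 1, remainder 37
⌊73/37⌋ = 1, remainder 36
⌊37/36⌋ = 1, remainder 1
⌊36/1⌋ = 36, remainder 0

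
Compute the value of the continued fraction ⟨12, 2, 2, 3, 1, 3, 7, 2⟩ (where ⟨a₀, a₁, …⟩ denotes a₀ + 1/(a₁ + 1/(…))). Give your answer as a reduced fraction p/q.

Start with 2.
7 + 1/(2/1) = 7 + 1/2 = 15/2
3 + 1/(15/2) = 3 + 2/15 = 47/15
1 + 1/(47/15) = 1 + 15/47 = 62/47
3 + 1/(62/47) = 3 + 47/62 = 233/62
2 + 1/(233/62) = 2 + 62/233 = 528/233
2 + 1/(528/233) = 2 + 233/528 = 1289/528
12 + 1/(1289/528) = 12 + 528/1289 = 15996/1289

15996/1289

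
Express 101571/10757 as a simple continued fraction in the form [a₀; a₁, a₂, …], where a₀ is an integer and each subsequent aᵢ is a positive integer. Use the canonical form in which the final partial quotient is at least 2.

[9; 2, 3, 1, 5, 41, 5]

101571 ÷ 10757 → quotient 9, remainder 4758
10757 ÷ 4758 → quotient 2, remainder 1241
4758 ÷ 1241 → quotient 3, remainder 1035
1241 ÷ 1035 → quotient 1, remainder 206
1035 ÷ 206 → quotient 5, remainder 5
206 ÷ 5 → quotient 41, remainder 1
5 ÷ 1 → quotient 5, remainder 0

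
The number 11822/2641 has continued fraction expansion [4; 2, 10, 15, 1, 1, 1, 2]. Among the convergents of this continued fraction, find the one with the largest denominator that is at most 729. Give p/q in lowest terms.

2932/655

a_0 = 4: 4/1  (≤ bound)
a_1 = 2: 9/2  (≤ bound)
a_2 = 10: 94/21  (≤ bound)
a_3 = 15: 1419/317  (≤ bound)
a_4 = 1: 1513/338  (≤ bound)
a_5 = 1: 2932/655  (≤ bound)
a_6 = 1: 4445/993  (> 729, stop)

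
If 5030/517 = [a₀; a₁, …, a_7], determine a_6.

Apply division with remainder until the remainder is 0:
5030 ÷ 517 → quotient 9, remainder 377
517 ÷ 377 → quotient 1, remainder 140
377 ÷ 140 → quotient 2, remainder 97
140 ÷ 97 → quotient 1, remainder 43
97 ÷ 43 → quotient 2, remainder 11
43 ÷ 11 → quotient 3, remainder 10
11 ÷ 10 → quotient 1, remainder 1

1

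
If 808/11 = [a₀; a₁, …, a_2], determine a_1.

Apply division with remainder until the remainder is 0:
⌊808/11⌋ = 73, remainder 5
⌊11/5⌋ = 2, remainder 1

2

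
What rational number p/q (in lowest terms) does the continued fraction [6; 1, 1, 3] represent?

46/7

Start with 3.
1 + 1/(3/1) = 1 + 1/3 = 4/3
1 + 1/(4/3) = 1 + 3/4 = 7/4
6 + 1/(7/4) = 6 + 4/7 = 46/7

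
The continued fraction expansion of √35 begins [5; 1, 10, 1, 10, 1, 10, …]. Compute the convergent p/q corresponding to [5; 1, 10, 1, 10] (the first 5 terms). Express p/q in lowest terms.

Collapse the nested fraction from the inside out:
Start with 10.
1 + 1/(10/1) = 1 + 1/10 = 11/10
10 + 1/(11/10) = 10 + 10/11 = 120/11
1 + 1/(120/11) = 1 + 11/120 = 131/120
5 + 1/(131/120) = 5 + 120/131 = 775/131

775/131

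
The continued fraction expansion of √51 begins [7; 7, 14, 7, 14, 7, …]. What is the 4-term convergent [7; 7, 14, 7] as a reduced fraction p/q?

4999/700

a_0 = 7: 7/1
a_1 = 7: 50/7
a_2 = 14: 707/99
a_3 = 7: 4999/700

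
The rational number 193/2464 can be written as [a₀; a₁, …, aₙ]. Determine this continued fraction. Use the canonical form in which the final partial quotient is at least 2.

193 ÷ 2464 → quotient 0, remainder 193
2464 ÷ 193 → quotient 12, remainder 148
193 ÷ 148 → quotient 1, remainder 45
148 ÷ 45 → quotient 3, remainder 13
45 ÷ 13 → quotient 3, remainder 6
13 ÷ 6 → quotient 2, remainder 1
6 ÷ 1 → quotient 6, remainder 0

[0; 12, 1, 3, 3, 2, 6]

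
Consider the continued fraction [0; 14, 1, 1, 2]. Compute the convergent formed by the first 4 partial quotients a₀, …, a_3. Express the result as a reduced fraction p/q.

2/29

a_0 = 0: 0/1
a_1 = 14: 1/14
a_2 = 1: 1/15
a_3 = 1: 2/29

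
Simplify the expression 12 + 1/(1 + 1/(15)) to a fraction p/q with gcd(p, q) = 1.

207/16

Build up convergents one term at a time:
a_0 = 12: 12/1
a_1 = 1: 13/1
a_2 = 15: 207/16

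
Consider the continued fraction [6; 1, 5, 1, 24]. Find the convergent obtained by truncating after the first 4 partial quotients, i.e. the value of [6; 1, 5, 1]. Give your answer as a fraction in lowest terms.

Use the convergent recurrence hₖ = aₖ·hₖ₋₁ + hₖ₋₂ (and likewise for the denominators kₖ):
a_0 = 6: 6/1
a_1 = 1: 7/1
a_2 = 5: 41/6
a_3 = 1: 48/7

48/7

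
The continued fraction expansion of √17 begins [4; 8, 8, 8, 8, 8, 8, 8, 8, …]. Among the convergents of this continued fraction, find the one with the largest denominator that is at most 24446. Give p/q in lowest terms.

List convergents until the denominator exceeds the bound:
a_0 = 4: 4/1  (≤ bound)
a_1 = 8: 33/8  (≤ bound)
a_2 = 8: 268/65  (≤ bound)
a_3 = 8: 2177/528  (≤ bound)
a_4 = 8: 17684/4289  (≤ bound)
a_5 = 8: 143649/34840  (> 24446, stop)

17684/4289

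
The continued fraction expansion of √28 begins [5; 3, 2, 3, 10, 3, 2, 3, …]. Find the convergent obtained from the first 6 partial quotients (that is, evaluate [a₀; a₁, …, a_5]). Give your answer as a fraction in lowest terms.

a_0 = 5: 5/1
a_1 = 3: 16/3
a_2 = 2: 37/7
a_3 = 3: 127/24
a_4 = 10: 1307/247
a_5 = 3: 4048/765

4048/765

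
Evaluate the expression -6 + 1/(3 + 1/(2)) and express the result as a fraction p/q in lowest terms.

-40/7

Work from the innermost term outward:
Start with 2.
3 + 1/(2/1) = 3 + 1/2 = 7/2
-6 + 1/(7/2) = -6 + 2/7 = -40/7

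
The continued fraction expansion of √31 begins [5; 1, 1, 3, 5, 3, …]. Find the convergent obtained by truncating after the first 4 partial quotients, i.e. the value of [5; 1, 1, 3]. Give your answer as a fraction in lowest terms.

Compute successive convergents:
a_0 = 5: 5/1
a_1 = 1: 6/1
a_2 = 1: 11/2
a_3 = 3: 39/7

39/7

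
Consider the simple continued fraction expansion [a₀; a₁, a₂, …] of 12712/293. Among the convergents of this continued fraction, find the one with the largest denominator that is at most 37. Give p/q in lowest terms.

a_0 = 43: 43/1  (≤ bound)
a_1 = 2: 87/2  (≤ bound)
a_2 = 1: 130/3  (≤ bound)
a_3 = 1: 217/5  (≤ bound)
a_4 = 2: 564/13  (≤ bound)
a_5 = 5: 3037/70  (> 37, stop)

564/13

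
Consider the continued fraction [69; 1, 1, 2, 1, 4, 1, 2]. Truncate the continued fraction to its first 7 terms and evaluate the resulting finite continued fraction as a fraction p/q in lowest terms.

2783/40

Start with 1.
4 + 1/(1/1) = 4 + 1/1 = 5/1
1 + 1/(5/1) = 1 + 1/5 = 6/5
2 + 1/(6/5) = 2 + 5/6 = 17/6
1 + 1/(17/6) = 1 + 6/17 = 23/17
1 + 1/(23/17) = 1 + 17/23 = 40/23
69 + 1/(40/23) = 69 + 23/40 = 2783/40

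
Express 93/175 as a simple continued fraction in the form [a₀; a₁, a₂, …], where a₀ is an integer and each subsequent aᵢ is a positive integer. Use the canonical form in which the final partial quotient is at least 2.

[0; 1, 1, 7, 2, 5]

Run the Euclidean algorithm, recording each quotient:
93 ÷ 175 → quotient 0, remainder 93
175 ÷ 93 → quotient 1, remainder 82
93 ÷ 82 → quotient 1, remainder 11
82 ÷ 11 → quotient 7, remainder 5
11 ÷ 5 → quotient 2, remainder 1
5 ÷ 1 → quotient 5, remainder 0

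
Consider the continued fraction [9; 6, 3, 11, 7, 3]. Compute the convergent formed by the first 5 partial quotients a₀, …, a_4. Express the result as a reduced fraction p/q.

13957/1524

Build up convergents one term at a time:
a_0 = 9: 9/1
a_1 = 6: 55/6
a_2 = 3: 174/19
a_3 = 11: 1969/215
a_4 = 7: 13957/1524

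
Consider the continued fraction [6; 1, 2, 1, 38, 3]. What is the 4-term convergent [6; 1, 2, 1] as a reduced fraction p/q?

Start with 1.
2 + 1/(1/1) = 2 + 1/1 = 3/1
1 + 1/(3/1) = 1 + 1/3 = 4/3
6 + 1/(4/3) = 6 + 3/4 = 27/4

27/4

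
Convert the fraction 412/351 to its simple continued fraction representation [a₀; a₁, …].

Repeatedly divide and take the remainder:
⌊412/351⌋ = 1, remainder 61
⌊351/61⌋ = 5, remainder 46
⌊61/46⌋ = 1, remainder 15
⌊46/15⌋ = 3, remainder 1
⌊15/1⌋ = 15, remainder 0

[1; 5, 1, 3, 15]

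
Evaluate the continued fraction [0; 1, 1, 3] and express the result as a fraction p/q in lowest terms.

4/7

Start with 3.
1 + 1/(3/1) = 1 + 1/3 = 4/3
1 + 1/(4/3) = 1 + 3/4 = 7/4
0 + 1/(7/4) = 0 + 4/7 = 4/7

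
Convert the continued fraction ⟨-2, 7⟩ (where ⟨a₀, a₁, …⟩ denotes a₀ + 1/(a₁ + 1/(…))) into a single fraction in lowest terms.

a_0 = -2: -2/1
a_1 = 7: -13/7

-13/7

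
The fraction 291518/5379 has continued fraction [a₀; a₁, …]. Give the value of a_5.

3

291518 ÷ 5379 → quotient 54, remainder 1052
5379 ÷ 1052 → quotient 5, remainder 119
1052 ÷ 119 → quotient 8, remainder 100
119 ÷ 100 → quotient 1, remainder 19
100 ÷ 19 → quotient 5, remainder 5
19 ÷ 5 → quotient 3, remainder 4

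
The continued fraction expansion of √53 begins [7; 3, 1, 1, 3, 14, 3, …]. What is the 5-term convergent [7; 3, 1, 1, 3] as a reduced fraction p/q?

182/25

Collapse the nested fraction from the inside out:
Start with 3.
1 + 1/(3/1) = 1 + 1/3 = 4/3
1 + 1/(4/3) = 1 + 3/4 = 7/4
3 + 1/(7/4) = 3 + 4/7 = 25/7
7 + 1/(25/7) = 7 + 7/25 = 182/25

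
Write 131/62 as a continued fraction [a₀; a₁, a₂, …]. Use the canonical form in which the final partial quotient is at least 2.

[2; 8, 1, 6]

⌊131/62⌋ = 2, remainder 7
⌊62/7⌋ = 8, remainder 6
⌊7/6⌋ = 1, remainder 1
⌊6/1⌋ = 6, remainder 0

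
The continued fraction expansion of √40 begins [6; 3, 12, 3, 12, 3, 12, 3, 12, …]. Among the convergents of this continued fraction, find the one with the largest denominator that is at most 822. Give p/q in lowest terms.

a_0 = 6: 6/1  (≤ bound)
a_1 = 3: 19/3  (≤ bound)
a_2 = 12: 234/37  (≤ bound)
a_3 = 3: 721/114  (≤ bound)
a_4 = 12: 8886/1405  (> 822, stop)

721/114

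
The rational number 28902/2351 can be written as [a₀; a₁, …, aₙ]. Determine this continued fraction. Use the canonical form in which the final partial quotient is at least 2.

[12; 3, 2, 2, 5, 8, 3]

28902 ÷ 2351 → quotient 12, remainder 690
2351 ÷ 690 → quotient 3, remainder 281
690 ÷ 281 → quotient 2, remainder 128
281 ÷ 128 → quotient 2, remainder 25
128 ÷ 25 → quotient 5, remainder 3
25 ÷ 3 → quotient 8, remainder 1
3 ÷ 1 → quotient 3, remainder 0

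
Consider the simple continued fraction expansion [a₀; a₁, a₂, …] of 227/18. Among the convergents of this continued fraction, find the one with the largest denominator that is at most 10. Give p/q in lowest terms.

63/5

a_0 = 12: 12/1  (≤ bound)
a_1 = 1: 13/1  (≤ bound)
a_2 = 1: 25/2  (≤ bound)
a_3 = 1: 38/3  (≤ bound)
a_4 = 1: 63/5  (≤ bound)
a_5 = 3: 227/18  (> 10, stop)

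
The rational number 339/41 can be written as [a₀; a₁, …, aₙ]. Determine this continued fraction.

[8; 3, 1, 2, 1, 2]

Apply division with remainder until the remainder is 0:
339 = 8·41 + 11, so a_0 = 8
41 = 3·11 + 8, so a_1 = 3
11 = 1·8 + 3, so a_2 = 1
8 = 2·3 + 2, so a_3 = 2
3 = 1·2 + 1, so a_4 = 1
2 = 2·1 + 0, so a_5 = 2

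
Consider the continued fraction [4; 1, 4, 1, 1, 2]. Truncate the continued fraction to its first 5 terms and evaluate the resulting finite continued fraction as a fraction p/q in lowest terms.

a_0 = 4: 4/1
a_1 = 1: 5/1
a_2 = 4: 24/5
a_3 = 1: 29/6
a_4 = 1: 53/11

53/11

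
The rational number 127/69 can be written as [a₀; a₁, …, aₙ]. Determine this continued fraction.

[1; 1, 5, 3, 1, 2]

Repeatedly divide and take the remainder:
127 ÷ 69 → quotient 1, remainder 58
69 ÷ 58 → quotient 1, remainder 11
58 ÷ 11 → quotient 5, remainder 3
11 ÷ 3 → quotient 3, remainder 2
3 ÷ 2 → quotient 1, remainder 1
2 ÷ 1 → quotient 2, remainder 0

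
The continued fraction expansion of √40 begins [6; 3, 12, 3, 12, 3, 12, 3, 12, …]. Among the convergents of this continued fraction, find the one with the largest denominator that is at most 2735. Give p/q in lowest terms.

8886/1405

a_0 = 6: 6/1  (≤ bound)
a_1 = 3: 19/3  (≤ bound)
a_2 = 12: 234/37  (≤ bound)
a_3 = 3: 721/114  (≤ bound)
a_4 = 12: 8886/1405  (≤ bound)
a_5 = 3: 27379/4329  (> 2735, stop)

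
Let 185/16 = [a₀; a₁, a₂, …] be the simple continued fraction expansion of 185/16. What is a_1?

185 ÷ 16 → quotient 11, remainder 9
16 ÷ 9 → quotient 1, remainder 7

1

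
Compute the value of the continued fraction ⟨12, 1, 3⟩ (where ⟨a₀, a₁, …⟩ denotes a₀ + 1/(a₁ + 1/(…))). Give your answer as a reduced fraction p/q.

Start with 3.
1 + 1/(3/1) = 1 + 1/3 = 4/3
12 + 1/(4/3) = 12 + 3/4 = 51/4

51/4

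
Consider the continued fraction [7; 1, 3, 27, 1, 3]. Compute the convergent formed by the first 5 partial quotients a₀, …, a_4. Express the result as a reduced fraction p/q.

876/113

Use the convergent recurrence hₖ = aₖ·hₖ₋₁ + hₖ₋₂ (and likewise for the denominators kₖ):
a_0 = 7: 7/1
a_1 = 1: 8/1
a_2 = 3: 31/4
a_3 = 27: 845/109
a_4 = 1: 876/113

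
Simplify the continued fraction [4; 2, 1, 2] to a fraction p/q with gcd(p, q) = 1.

Build up convergents one term at a time:
a_0 = 4: 4/1
a_1 = 2: 9/2
a_2 = 1: 13/3
a_3 = 2: 35/8

35/8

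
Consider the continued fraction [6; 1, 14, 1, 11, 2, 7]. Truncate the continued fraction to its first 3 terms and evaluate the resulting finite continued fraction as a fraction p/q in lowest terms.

104/15

a_0 = 6: 6/1
a_1 = 1: 7/1
a_2 = 14: 104/15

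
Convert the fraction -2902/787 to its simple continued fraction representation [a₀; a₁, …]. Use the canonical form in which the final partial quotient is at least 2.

Repeatedly divide and take the remainder:
-2902 = -4·787 + 246, so a_0 = -4
787 = 3·246 + 49, so a_1 = 3
246 = 5·49 + 1, so a_2 = 5
49 = 49·1 + 0, so a_3 = 49

[-4; 3, 5, 49]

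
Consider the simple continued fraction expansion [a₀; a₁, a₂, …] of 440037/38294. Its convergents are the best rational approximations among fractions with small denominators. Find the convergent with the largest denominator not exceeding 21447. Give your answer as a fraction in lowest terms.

125999/10965

List convergents until the denominator exceeds the bound:
a_0 = 11: 11/1  (≤ bound)
a_1 = 2: 23/2  (≤ bound)
a_2 = 27: 632/55  (≤ bound)
a_3 = 3: 1919/167  (≤ bound)
a_4 = 32: 62040/5399  (≤ bound)
a_5 = 2: 125999/10965  (≤ bound)
a_6 = 3: 440037/38294  (> 21447, stop)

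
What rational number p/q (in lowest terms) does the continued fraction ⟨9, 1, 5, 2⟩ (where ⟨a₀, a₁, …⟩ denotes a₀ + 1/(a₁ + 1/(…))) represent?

128/13

Start with 2.
5 + 1/(2/1) = 5 + 1/2 = 11/2
1 + 1/(11/2) = 1 + 2/11 = 13/11
9 + 1/(13/11) = 9 + 11/13 = 128/13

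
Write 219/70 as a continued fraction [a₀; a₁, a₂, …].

⌊219/70⌋ = 3, remainder 9
⌊70/9⌋ = 7, remainder 7
⌊9/7⌋ = 1, remainder 2
⌊7/2⌋ = 3, remainder 1
⌊2/1⌋ = 2, remainder 0

[3; 7, 1, 3, 2]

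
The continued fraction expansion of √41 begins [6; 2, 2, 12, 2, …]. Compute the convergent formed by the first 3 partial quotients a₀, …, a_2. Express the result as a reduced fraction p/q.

32/5

a_0 = 6: 6/1
a_1 = 2: 13/2
a_2 = 2: 32/5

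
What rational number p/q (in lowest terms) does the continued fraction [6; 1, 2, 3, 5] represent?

Start with 5.
3 + 1/(5/1) = 3 + 1/5 = 16/5
2 + 1/(16/5) = 2 + 5/16 = 37/16
1 + 1/(37/16) = 1 + 16/37 = 53/37
6 + 1/(53/37) = 6 + 37/53 = 355/53

355/53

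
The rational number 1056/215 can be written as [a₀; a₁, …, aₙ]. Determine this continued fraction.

Apply division with remainder until the remainder is 0:
1056 = 4·215 + 196, so a_0 = 4
215 = 1·196 + 19, so a_1 = 1
196 = 10·19 + 6, so a_2 = 10
19 = 3·6 + 1, so a_3 = 3
6 = 6·1 + 0, so a_4 = 6

[4; 1, 10, 3, 6]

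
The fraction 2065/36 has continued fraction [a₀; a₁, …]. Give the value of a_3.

3

⌊2065/36⌋ = 57, remainder 13
⌊36/13⌋ = 2, remainder 10
⌊13/10⌋ = 1, remainder 3
⌊10/3⌋ = 3, remainder 1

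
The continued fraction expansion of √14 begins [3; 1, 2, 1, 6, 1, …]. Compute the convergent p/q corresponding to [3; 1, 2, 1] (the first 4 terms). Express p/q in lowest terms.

15/4

Work from the innermost term outward:
Start with 1.
2 + 1/(1/1) = 2 + 1/1 = 3/1
1 + 1/(3/1) = 1 + 1/3 = 4/3
3 + 1/(4/3) = 3 + 3/4 = 15/4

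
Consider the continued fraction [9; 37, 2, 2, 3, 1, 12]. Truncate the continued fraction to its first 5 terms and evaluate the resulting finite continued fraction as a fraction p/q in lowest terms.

Start with 3.
2 + 1/(3/1) = 2 + 1/3 = 7/3
2 + 1/(7/3) = 2 + 3/7 = 17/7
37 + 1/(17/7) = 37 + 7/17 = 636/17
9 + 1/(636/17) = 9 + 17/636 = 5741/636

5741/636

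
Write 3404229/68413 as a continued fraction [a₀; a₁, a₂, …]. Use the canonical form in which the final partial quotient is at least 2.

[49; 1, 3, 6, 58, 15, 1, 2]

Repeatedly divide and take the remainder:
⌊3404229/68413⌋ = 49, remainder 51992
⌊68413/51992⌋ = 1, remainder 16421
⌊51992/16421⌋ = 3, remainder 2729
⌊16421/2729⌋ = 6, remainder 47
⌊2729/47⌋ = 58, remainder 3
⌊47/3⌋ = 15, remainder 2
⌊3/2⌋ = 1, remainder 1
⌊2/1⌋ = 2, remainder 0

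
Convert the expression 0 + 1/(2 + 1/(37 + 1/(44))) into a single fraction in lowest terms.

Use the convergent recurrence hₖ = aₖ·hₖ₋₁ + hₖ₋₂ (and likewise for the denominators kₖ):
a_0 = 0: 0/1
a_1 = 2: 1/2
a_2 = 37: 37/75
a_3 = 44: 1629/3302

1629/3302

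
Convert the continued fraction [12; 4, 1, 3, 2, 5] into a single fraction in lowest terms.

2857/234

a_0 = 12: 12/1
a_1 = 4: 49/4
a_2 = 1: 61/5
a_3 = 3: 232/19
a_4 = 2: 525/43
a_5 = 5: 2857/234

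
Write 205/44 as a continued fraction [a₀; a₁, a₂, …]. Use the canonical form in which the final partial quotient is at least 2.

Repeatedly divide and take the remainder:
205 = 4·44 + 29, so a_0 = 4
44 = 1·29 + 15, so a_1 = 1
29 = 1·15 + 14, so a_2 = 1
15 = 1·14 + 1, so a_3 = 1
14 = 14·1 + 0, so a_4 = 14

[4; 1, 1, 1, 14]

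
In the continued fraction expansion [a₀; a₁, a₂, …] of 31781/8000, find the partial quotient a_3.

31781 = 3·8000 + 7781, so a_0 = 3
8000 = 1·7781 + 219, so a_1 = 1
7781 = 35·219 + 116, so a_2 = 35
219 = 1·116 + 103, so a_3 = 1

1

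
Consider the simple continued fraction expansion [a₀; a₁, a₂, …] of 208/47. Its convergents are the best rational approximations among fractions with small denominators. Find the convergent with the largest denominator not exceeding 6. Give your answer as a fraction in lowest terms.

List convergents until the denominator exceeds the bound:
a_0 = 4: 4/1  (≤ bound)
a_1 = 2: 9/2  (≤ bound)
a_2 = 2: 22/5  (≤ bound)
a_3 = 1: 31/7  (> 6, stop)

22/5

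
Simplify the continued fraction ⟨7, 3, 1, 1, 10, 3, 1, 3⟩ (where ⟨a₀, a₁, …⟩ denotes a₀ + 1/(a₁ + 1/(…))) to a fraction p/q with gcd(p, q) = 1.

Start with 3.
1 + 1/(3/1) = 1 + 1/3 = 4/3
3 + 1/(4/3) = 3 + 3/4 = 15/4
10 + 1/(15/4) = 10 + 4/15 = 154/15
1 + 1/(154/15) = 1 + 15/154 = 169/154
1 + 1/(169/154) = 1 + 154/169 = 323/169
3 + 1/(323/169) = 3 + 169/323 = 1138/323
7 + 1/(1138/323) = 7 + 323/1138 = 8289/1138

8289/1138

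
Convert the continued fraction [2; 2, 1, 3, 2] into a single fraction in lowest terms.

59/25

Start with 2.
3 + 1/(2/1) = 3 + 1/2 = 7/2
1 + 1/(7/2) = 1 + 2/7 = 9/7
2 + 1/(9/7) = 2 + 7/9 = 25/9
2 + 1/(25/9) = 2 + 9/25 = 59/25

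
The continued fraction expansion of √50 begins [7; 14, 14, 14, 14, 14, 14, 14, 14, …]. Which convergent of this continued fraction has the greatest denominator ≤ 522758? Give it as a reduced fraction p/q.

275807/39005

a_0 = 7: 7/1  (≤ bound)
a_1 = 14: 99/14  (≤ bound)
a_2 = 14: 1393/197  (≤ bound)
a_3 = 14: 19601/2772  (≤ bound)
a_4 = 14: 275807/39005  (≤ bound)
a_5 = 14: 3880899/548842  (> 522758, stop)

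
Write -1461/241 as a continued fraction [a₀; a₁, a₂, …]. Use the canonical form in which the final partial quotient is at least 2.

Apply division with remainder until the remainder is 0:
⌊-1461/241⌋ = -7, remainder 226
⌊241/226⌋ = 1, remainder 15
⌊226/15⌋ = 15, remainder 1
⌊15/1⌋ = 15, remainder 0

[-7; 1, 15, 15]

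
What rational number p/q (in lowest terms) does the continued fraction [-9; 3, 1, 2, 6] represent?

-611/70

a_0 = -9: -9/1
a_1 = 3: -26/3
a_2 = 1: -35/4
a_3 = 2: -96/11
a_4 = 6: -611/70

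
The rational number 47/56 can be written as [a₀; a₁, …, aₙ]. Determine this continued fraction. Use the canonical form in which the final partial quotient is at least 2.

⌊47/56⌋ = 0, remainder 47
⌊56/47⌋ = 1, remainder 9
⌊47/9⌋ = 5, remainder 2
⌊9/2⌋ = 4, remainder 1
⌊2/1⌋ = 2, remainder 0

[0; 1, 5, 4, 2]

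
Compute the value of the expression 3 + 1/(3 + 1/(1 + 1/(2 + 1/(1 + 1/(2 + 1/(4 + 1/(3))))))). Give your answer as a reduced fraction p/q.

Start with 3.
4 + 1/(3/1) = 4 + 1/3 = 13/3
2 + 1/(13/3) = 2 + 3/13 = 29/13
1 + 1/(29/13) = 1 + 13/29 = 42/29
2 + 1/(42/29) = 2 + 29/42 = 113/42
1 + 1/(113/42) = 1 + 42/113 = 155/113
3 + 1/(155/113) = 3 + 113/155 = 578/155
3 + 1/(578/155) = 3 + 155/578 = 1889/578

1889/578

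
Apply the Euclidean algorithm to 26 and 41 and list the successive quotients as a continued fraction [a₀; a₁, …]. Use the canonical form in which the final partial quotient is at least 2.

Run the Euclidean algorithm, recording each quotient:
26 = 0·41 + 26, so a_0 = 0
41 = 1·26 + 15, so a_1 = 1
26 = 1·15 + 11, so a_2 = 1
15 = 1·11 + 4, so a_3 = 1
11 = 2·4 + 3, so a_4 = 2
4 = 1·3 + 1, so a_5 = 1
3 = 3·1 + 0, so a_6 = 3

[0; 1, 1, 1, 2, 1, 3]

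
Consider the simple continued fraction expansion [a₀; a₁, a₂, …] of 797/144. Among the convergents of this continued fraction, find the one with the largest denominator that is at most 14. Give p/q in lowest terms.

a_0 = 5: 5/1  (≤ bound)
a_1 = 1: 6/1  (≤ bound)
a_2 = 1: 11/2  (≤ bound)
a_3 = 6: 72/13  (≤ bound)
a_4 = 1: 83/15  (> 14, stop)

72/13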